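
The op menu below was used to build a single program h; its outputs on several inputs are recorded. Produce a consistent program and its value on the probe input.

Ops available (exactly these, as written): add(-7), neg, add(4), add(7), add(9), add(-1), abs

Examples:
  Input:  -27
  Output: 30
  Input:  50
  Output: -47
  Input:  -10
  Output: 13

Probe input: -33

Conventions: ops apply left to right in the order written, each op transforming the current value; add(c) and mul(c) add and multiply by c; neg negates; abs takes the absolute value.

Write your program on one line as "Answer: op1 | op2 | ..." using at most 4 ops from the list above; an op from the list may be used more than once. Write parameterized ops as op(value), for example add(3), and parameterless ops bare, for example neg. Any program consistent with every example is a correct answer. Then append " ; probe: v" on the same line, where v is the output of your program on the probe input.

add(4) | add(-7) | neg ; probe: 36

Check, running the answer program on each example:
  -27 -> -23 -> -30 -> 30
  50 -> 54 -> 47 -> -47
  -10 -> -6 -> -13 -> 13
  probe: -33 -> -29 -> -36 -> 36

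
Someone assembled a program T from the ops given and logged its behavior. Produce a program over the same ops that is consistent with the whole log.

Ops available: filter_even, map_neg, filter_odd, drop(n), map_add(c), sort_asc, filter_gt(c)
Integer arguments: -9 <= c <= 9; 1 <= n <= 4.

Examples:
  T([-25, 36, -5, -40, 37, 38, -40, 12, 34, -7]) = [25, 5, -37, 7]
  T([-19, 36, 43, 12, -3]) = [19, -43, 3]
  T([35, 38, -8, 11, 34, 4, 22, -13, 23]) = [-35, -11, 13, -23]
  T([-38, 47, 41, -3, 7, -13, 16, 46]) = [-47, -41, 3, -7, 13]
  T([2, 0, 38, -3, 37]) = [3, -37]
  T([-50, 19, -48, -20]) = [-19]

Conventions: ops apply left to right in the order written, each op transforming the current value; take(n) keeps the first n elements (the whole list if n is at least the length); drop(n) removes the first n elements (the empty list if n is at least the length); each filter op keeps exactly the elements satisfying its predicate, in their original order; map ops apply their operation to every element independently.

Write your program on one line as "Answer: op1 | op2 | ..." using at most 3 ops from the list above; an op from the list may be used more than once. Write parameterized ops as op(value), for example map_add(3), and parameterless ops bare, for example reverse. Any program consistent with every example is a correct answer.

filter_odd | map_neg

Check, running the answer program on each example:
  [-25, 36, -5, -40, 37, 38, -40, 12, 34, -7] -> [-25, -5, 37, -7] -> [25, 5, -37, 7]
  [-19, 36, 43, 12, -3] -> [-19, 43, -3] -> [19, -43, 3]
  [35, 38, -8, 11, 34, 4, 22, -13, 23] -> [35, 11, -13, 23] -> [-35, -11, 13, -23]
  [-38, 47, 41, -3, 7, -13, 16, 46] -> [47, 41, -3, 7, -13] -> [-47, -41, 3, -7, 13]
  [2, 0, 38, -3, 37] -> [-3, 37] -> [3, -37]
  [-50, 19, -48, -20] -> [19] -> [-19]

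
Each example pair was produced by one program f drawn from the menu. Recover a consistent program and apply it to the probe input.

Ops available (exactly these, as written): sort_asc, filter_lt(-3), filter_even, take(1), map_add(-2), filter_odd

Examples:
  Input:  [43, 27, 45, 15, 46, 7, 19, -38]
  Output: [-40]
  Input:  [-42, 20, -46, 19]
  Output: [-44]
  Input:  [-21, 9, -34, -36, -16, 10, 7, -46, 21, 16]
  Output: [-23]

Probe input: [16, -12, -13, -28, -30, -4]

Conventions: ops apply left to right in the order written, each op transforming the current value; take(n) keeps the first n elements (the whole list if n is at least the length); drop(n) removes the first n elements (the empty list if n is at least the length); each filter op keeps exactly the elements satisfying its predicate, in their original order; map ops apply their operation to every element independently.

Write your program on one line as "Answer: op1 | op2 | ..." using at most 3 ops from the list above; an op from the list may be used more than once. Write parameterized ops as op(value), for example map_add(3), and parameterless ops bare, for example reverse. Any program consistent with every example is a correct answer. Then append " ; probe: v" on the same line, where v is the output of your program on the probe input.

map_add(-2) | filter_lt(-3) | take(1) ; probe: [-14]

Check, running the answer program on each example:
  [43, 27, 45, 15, 46, 7, 19, -38] -> [41, 25, 43, 13, 44, 5, 17, -40] -> [-40] -> [-40]
  [-42, 20, -46, 19] -> [-44, 18, -48, 17] -> [-44, -48] -> [-44]
  [-21, 9, -34, -36, -16, 10, 7, -46, 21, 16] -> [-23, 7, -36, -38, -18, 8, 5, -48, 19, 14] -> [-23, -36, -38, -18, -48] -> [-23]
  probe: [16, -12, -13, -28, -30, -4] -> [14, -14, -15, -30, -32, -6] -> [-14, -15, -30, -32, -6] -> [-14]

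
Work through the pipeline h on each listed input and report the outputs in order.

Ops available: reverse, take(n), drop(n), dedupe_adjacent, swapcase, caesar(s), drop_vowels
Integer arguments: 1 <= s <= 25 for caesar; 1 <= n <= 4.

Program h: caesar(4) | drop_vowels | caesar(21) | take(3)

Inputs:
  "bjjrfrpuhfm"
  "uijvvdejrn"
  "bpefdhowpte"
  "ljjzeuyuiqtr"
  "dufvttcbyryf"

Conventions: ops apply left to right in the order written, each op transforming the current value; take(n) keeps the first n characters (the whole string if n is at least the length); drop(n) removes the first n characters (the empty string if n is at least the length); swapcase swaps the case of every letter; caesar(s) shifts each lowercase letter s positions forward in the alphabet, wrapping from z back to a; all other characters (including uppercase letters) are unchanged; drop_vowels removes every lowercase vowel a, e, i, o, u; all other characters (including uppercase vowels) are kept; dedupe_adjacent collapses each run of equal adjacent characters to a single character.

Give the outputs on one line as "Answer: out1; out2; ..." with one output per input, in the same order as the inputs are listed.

Execution, op by op:
  "bjjrfrpuhfm" -> "fnnvjvtyljq" -> "fnnvjvtyljq" -> "aiiqeqotgel" -> "aii"
  "uijvvdejrn" -> "ymnzzhinvr" -> "ymnzzhnvr" -> "thiuuciqm" -> "thi"
  "bpefdhowpte" -> "ftijhlsatxi" -> "ftjhlstx" -> "aoecgnos" -> "aoe"
  "ljjzeuyuiqtr" -> "pnndiycymuxv" -> "pnndycymxv" -> "kiiytxthsq" -> "kii"
  "dufvttcbyryf" -> "hyjzxxgfcvcj" -> "hyjzxxgfcvcj" -> "cteussbaxqxe" -> "cte"

"aii"; "thi"; "aoe"; "kii"; "cte"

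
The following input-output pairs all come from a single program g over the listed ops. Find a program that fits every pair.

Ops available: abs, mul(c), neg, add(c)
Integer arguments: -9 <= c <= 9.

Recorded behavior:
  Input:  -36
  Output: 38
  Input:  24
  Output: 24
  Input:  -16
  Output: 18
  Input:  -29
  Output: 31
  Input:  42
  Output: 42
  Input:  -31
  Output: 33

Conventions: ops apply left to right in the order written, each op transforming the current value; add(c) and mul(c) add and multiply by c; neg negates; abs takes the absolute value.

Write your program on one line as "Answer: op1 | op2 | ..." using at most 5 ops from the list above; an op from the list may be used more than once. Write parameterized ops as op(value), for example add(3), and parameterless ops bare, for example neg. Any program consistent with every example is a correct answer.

add(-1) | abs | neg | add(-1) | abs

Check, running the answer program on each example:
  -36 -> -37 -> 37 -> -37 -> -38 -> 38
  24 -> 23 -> 23 -> -23 -> -24 -> 24
  -16 -> -17 -> 17 -> -17 -> -18 -> 18
  -29 -> -30 -> 30 -> -30 -> -31 -> 31
  42 -> 41 -> 41 -> -41 -> -42 -> 42
  -31 -> -32 -> 32 -> -32 -> -33 -> 33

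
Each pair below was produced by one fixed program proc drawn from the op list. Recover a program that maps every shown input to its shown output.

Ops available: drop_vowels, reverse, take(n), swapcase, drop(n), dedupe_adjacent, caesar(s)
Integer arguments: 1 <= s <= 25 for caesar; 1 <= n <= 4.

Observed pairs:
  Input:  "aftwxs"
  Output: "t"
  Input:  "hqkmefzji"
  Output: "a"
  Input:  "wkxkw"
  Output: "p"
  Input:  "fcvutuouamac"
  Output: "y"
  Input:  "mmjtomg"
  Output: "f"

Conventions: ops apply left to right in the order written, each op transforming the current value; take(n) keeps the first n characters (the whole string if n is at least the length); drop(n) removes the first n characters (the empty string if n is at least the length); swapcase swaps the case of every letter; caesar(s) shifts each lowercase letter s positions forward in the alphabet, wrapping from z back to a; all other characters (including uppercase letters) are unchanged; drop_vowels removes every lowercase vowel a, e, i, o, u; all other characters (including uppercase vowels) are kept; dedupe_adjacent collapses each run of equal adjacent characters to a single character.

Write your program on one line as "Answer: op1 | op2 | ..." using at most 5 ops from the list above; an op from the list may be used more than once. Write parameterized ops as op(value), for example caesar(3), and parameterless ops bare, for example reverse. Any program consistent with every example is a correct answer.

caesar(19) | take(3) | dedupe_adjacent | take(1)

Check, running the answer program on each example:
  "aftwxs" -> "tympql" -> "tym" -> "tym" -> "t"
  "hqkmefzji" -> "ajdfxyscb" -> "ajd" -> "ajd" -> "a"
  "wkxkw" -> "pdqdp" -> "pdq" -> "pdq" -> "p"
  "fcvutuouamac" -> "yvonmnhntftv" -> "yvo" -> "yvo" -> "y"
  "mmjtomg" -> "ffcmhfz" -> "ffc" -> "fc" -> "f"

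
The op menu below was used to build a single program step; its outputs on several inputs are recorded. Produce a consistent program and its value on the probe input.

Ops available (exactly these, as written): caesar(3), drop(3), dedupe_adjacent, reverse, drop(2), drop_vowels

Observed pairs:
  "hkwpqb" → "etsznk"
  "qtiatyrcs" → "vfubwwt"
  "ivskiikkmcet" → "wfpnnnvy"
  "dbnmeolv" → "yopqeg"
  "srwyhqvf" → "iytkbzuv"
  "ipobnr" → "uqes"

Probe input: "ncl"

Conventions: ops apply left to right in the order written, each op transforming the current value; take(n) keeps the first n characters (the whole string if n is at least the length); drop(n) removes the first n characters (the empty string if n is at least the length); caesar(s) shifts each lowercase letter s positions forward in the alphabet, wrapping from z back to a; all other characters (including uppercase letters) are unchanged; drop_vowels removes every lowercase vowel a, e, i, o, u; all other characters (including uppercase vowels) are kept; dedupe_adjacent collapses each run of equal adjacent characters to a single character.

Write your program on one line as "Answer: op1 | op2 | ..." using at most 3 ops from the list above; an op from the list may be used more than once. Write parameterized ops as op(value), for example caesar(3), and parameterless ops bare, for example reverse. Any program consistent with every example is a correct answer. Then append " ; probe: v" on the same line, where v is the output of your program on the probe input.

drop_vowels | caesar(3) | reverse ; probe: "ofq"

Check, running the answer program on each example:
  "hkwpqb" -> "hkwpqb" -> "knzste" -> "etsznk"
  "qtiatyrcs" -> "qttyrcs" -> "twwbufv" -> "vfubwwt"
  "ivskiikkmcet" -> "vskkkmct" -> "yvnnnpfw" -> "wfpnnnvy"
  "dbnmeolv" -> "dbnmlv" -> "geqpoy" -> "yopqeg"
  "srwyhqvf" -> "srwyhqvf" -> "vuzbktyi" -> "iytkbzuv"
  "ipobnr" -> "pbnr" -> "sequ" -> "uqes"
  probe: "ncl" -> "ncl" -> "qfo" -> "ofq"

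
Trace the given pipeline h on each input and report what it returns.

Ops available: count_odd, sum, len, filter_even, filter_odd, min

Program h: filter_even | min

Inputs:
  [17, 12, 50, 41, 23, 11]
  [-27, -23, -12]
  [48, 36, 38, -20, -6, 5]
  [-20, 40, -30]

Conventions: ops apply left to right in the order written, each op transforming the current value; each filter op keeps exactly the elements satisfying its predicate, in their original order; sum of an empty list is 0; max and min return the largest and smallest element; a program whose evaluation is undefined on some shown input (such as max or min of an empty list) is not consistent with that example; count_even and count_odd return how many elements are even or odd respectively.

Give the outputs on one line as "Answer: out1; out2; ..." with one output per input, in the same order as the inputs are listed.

Execution, op by op:
  [17, 12, 50, 41, 23, 11] -> [12, 50] -> 12
  [-27, -23, -12] -> [-12] -> -12
  [48, 36, 38, -20, -6, 5] -> [48, 36, 38, -20, -6] -> -20
  [-20, 40, -30] -> [-20, 40, -30] -> -30

12; -12; -20; -30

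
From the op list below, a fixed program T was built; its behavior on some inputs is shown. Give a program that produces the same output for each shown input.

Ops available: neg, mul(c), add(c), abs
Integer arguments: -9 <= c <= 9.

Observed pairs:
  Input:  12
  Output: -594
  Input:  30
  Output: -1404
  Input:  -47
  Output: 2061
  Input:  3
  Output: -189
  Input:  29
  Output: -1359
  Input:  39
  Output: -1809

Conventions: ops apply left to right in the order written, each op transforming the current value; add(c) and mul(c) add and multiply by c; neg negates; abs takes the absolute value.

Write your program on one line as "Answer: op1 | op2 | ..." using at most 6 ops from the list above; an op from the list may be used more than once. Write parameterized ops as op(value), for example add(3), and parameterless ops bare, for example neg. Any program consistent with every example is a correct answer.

mul(-9) | add(-9) | neg | mul(-5) | add(-9)

Check, running the answer program on each example:
  12 -> -108 -> -117 -> 117 -> -585 -> -594
  30 -> -270 -> -279 -> 279 -> -1395 -> -1404
  -47 -> 423 -> 414 -> -414 -> 2070 -> 2061
  3 -> -27 -> -36 -> 36 -> -180 -> -189
  29 -> -261 -> -270 -> 270 -> -1350 -> -1359
  39 -> -351 -> -360 -> 360 -> -1800 -> -1809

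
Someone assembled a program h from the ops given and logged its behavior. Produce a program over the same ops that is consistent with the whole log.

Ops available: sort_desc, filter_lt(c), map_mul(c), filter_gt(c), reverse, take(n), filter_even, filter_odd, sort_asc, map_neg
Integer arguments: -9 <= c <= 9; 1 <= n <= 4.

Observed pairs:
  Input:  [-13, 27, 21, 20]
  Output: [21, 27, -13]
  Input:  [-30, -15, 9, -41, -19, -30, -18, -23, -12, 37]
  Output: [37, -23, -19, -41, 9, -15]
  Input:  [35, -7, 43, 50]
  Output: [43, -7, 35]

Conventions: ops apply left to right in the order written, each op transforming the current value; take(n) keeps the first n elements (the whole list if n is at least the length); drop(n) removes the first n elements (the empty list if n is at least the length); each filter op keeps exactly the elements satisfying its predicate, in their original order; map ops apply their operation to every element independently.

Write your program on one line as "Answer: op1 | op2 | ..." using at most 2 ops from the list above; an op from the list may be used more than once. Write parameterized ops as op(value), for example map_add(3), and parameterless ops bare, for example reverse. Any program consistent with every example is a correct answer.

reverse | filter_odd

Check, running the answer program on each example:
  [-13, 27, 21, 20] -> [20, 21, 27, -13] -> [21, 27, -13]
  [-30, -15, 9, -41, -19, -30, -18, -23, -12, 37] -> [37, -12, -23, -18, -30, -19, -41, 9, -15, -30] -> [37, -23, -19, -41, 9, -15]
  [35, -7, 43, 50] -> [50, 43, -7, 35] -> [43, -7, 35]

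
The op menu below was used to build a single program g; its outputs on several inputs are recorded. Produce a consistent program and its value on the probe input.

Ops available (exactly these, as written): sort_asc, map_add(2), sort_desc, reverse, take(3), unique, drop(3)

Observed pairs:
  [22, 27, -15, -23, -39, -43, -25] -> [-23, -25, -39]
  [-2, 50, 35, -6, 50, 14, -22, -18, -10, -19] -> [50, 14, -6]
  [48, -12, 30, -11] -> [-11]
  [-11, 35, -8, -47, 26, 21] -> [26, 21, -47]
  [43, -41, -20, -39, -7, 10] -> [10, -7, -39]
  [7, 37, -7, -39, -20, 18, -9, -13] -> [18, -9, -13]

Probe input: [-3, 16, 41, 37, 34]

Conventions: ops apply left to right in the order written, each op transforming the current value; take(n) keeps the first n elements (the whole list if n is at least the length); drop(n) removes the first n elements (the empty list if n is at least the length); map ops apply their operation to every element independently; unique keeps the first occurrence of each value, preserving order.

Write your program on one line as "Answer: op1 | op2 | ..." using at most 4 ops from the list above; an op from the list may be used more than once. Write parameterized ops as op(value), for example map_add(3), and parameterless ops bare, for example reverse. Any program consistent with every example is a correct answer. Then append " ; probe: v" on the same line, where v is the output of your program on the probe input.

drop(3) | sort_desc | take(3) ; probe: [37, 34]

Check, running the answer program on each example:
  [22, 27, -15, -23, -39, -43, -25] -> [-23, -39, -43, -25] -> [-23, -25, -39, -43] -> [-23, -25, -39]
  [-2, 50, 35, -6, 50, 14, -22, -18, -10, -19] -> [-6, 50, 14, -22, -18, -10, -19] -> [50, 14, -6, -10, -18, -19, -22] -> [50, 14, -6]
  [48, -12, 30, -11] -> [-11] -> [-11] -> [-11]
  [-11, 35, -8, -47, 26, 21] -> [-47, 26, 21] -> [26, 21, -47] -> [26, 21, -47]
  [43, -41, -20, -39, -7, 10] -> [-39, -7, 10] -> [10, -7, -39] -> [10, -7, -39]
  [7, 37, -7, -39, -20, 18, -9, -13] -> [-39, -20, 18, -9, -13] -> [18, -9, -13, -20, -39] -> [18, -9, -13]
  probe: [-3, 16, 41, 37, 34] -> [37, 34] -> [37, 34] -> [37, 34]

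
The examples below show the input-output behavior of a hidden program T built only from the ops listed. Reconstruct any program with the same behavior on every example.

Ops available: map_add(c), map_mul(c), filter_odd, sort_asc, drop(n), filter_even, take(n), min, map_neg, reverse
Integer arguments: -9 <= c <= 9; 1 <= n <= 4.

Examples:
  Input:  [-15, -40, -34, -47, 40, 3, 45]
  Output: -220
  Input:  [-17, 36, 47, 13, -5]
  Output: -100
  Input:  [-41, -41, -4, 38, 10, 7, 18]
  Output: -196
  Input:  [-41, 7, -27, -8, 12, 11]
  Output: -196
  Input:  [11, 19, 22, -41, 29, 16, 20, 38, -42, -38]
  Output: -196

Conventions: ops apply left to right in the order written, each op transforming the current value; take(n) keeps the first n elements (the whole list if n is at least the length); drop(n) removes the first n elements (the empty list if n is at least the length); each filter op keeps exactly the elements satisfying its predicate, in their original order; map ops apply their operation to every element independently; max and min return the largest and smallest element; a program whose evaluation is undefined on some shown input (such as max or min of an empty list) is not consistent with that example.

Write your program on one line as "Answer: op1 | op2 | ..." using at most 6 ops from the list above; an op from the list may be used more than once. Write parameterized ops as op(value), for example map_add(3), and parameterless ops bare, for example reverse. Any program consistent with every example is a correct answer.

map_add(-8) | filter_odd | map_mul(4) | reverse | drop(1) | min

Check, running the answer program on each example:
  [-15, -40, -34, -47, 40, 3, 45] -> [-23, -48, -42, -55, 32, -5, 37] -> [-23, -55, -5, 37] -> [-92, -220, -20, 148] -> [148, -20, -220, -92] -> [-20, -220, -92] -> -220
  [-17, 36, 47, 13, -5] -> [-25, 28, 39, 5, -13] -> [-25, 39, 5, -13] -> [-100, 156, 20, -52] -> [-52, 20, 156, -100] -> [20, 156, -100] -> -100
  [-41, -41, -4, 38, 10, 7, 18] -> [-49, -49, -12, 30, 2, -1, 10] -> [-49, -49, -1] -> [-196, -196, -4] -> [-4, -196, -196] -> [-196, -196] -> -196
  [-41, 7, -27, -8, 12, 11] -> [-49, -1, -35, -16, 4, 3] -> [-49, -1, -35, 3] -> [-196, -4, -140, 12] -> [12, -140, -4, -196] -> [-140, -4, -196] -> -196
  [11, 19, 22, -41, 29, 16, 20, 38, -42, -38] -> [3, 11, 14, -49, 21, 8, 12, 30, -50, -46] -> [3, 11, -49, 21] -> [12, 44, -196, 84] -> [84, -196, 44, 12] -> [-196, 44, 12] -> -196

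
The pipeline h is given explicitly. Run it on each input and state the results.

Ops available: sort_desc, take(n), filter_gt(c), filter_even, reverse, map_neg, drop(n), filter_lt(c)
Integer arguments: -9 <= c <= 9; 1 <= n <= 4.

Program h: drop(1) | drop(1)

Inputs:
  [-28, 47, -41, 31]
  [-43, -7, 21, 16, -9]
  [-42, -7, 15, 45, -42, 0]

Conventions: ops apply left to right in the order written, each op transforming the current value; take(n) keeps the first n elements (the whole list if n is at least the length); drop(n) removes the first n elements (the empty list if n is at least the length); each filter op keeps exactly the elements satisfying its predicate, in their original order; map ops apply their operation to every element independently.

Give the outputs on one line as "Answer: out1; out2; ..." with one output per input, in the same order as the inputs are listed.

Execution, op by op:
  [-28, 47, -41, 31] -> [47, -41, 31] -> [-41, 31]
  [-43, -7, 21, 16, -9] -> [-7, 21, 16, -9] -> [21, 16, -9]
  [-42, -7, 15, 45, -42, 0] -> [-7, 15, 45, -42, 0] -> [15, 45, -42, 0]

[-41, 31]; [21, 16, -9]; [15, 45, -42, 0]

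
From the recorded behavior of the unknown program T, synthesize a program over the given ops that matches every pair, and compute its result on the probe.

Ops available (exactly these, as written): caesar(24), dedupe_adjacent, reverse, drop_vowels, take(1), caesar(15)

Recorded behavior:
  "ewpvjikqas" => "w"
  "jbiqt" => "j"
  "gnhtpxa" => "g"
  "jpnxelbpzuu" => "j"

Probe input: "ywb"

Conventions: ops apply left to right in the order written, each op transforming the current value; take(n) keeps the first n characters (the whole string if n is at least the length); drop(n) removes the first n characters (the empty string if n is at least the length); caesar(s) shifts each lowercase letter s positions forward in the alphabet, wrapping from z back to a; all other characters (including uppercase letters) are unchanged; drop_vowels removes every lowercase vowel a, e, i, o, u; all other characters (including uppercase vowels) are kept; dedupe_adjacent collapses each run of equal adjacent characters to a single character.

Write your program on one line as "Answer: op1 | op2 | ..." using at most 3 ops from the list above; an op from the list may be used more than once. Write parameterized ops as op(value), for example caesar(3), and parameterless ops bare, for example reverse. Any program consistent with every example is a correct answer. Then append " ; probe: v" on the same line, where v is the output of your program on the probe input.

drop_vowels | take(1) ; probe: "y"

Check, running the answer program on each example:
  "ewpvjikqas" -> "wpvjkqs" -> "w"
  "jbiqt" -> "jbqt" -> "j"
  "gnhtpxa" -> "gnhtpx" -> "g"
  "jpnxelbpzuu" -> "jpnxlbpz" -> "j"
  probe: "ywb" -> "ywb" -> "y"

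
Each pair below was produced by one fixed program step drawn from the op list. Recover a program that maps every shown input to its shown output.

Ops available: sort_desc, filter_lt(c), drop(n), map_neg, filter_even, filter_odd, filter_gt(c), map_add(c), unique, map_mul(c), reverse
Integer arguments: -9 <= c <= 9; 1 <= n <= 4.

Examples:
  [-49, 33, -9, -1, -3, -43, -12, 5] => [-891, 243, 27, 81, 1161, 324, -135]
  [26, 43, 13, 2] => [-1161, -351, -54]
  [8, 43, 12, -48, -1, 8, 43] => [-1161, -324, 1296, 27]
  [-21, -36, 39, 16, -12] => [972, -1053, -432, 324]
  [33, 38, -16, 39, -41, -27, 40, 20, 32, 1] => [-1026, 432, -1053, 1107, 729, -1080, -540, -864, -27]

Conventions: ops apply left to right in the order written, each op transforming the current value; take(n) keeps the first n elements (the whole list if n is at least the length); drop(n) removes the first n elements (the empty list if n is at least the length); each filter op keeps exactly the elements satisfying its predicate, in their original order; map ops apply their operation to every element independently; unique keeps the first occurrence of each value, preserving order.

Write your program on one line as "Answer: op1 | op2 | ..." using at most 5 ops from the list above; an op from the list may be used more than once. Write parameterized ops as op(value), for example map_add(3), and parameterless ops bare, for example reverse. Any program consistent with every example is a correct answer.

map_mul(9) | unique | drop(1) | map_mul(3) | map_neg

Check, running the answer program on each example:
  [-49, 33, -9, -1, -3, -43, -12, 5] -> [-441, 297, -81, -9, -27, -387, -108, 45] -> [-441, 297, -81, -9, -27, -387, -108, 45] -> [297, -81, -9, -27, -387, -108, 45] -> [891, -243, -27, -81, -1161, -324, 135] -> [-891, 243, 27, 81, 1161, 324, -135]
  [26, 43, 13, 2] -> [234, 387, 117, 18] -> [234, 387, 117, 18] -> [387, 117, 18] -> [1161, 351, 54] -> [-1161, -351, -54]
  [8, 43, 12, -48, -1, 8, 43] -> [72, 387, 108, -432, -9, 72, 387] -> [72, 387, 108, -432, -9] -> [387, 108, -432, -9] -> [1161, 324, -1296, -27] -> [-1161, -324, 1296, 27]
  [-21, -36, 39, 16, -12] -> [-189, -324, 351, 144, -108] -> [-189, -324, 351, 144, -108] -> [-324, 351, 144, -108] -> [-972, 1053, 432, -324] -> [972, -1053, -432, 324]
  [33, 38, -16, 39, -41, -27, 40, 20, 32, 1] -> [297, 342, -144, 351, -369, -243, 360, 180, 288, 9] -> [297, 342, -144, 351, -369, -243, 360, 180, 288, 9] -> [342, -144, 351, -369, -243, 360, 180, 288, 9] -> [1026, -432, 1053, -1107, -729, 1080, 540, 864, 27] -> [-1026, 432, -1053, 1107, 729, -1080, -540, -864, -27]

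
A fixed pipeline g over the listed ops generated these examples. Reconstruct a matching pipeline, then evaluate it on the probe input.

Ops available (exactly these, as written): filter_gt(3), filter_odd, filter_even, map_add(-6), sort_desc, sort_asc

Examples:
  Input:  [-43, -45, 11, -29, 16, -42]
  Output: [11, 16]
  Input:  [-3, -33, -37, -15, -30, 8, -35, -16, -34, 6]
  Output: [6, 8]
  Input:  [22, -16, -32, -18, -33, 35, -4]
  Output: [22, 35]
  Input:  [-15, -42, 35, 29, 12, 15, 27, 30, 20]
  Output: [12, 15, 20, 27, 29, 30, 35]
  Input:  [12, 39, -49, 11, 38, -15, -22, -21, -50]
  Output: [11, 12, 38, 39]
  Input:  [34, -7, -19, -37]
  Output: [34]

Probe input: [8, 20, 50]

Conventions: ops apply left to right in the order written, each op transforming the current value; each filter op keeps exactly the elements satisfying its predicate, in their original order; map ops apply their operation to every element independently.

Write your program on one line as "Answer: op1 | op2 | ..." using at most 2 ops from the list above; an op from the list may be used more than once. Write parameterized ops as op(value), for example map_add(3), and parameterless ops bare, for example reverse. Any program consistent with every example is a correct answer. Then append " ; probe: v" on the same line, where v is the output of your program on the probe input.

filter_gt(3) | sort_asc ; probe: [8, 20, 50]

Check, running the answer program on each example:
  [-43, -45, 11, -29, 16, -42] -> [11, 16] -> [11, 16]
  [-3, -33, -37, -15, -30, 8, -35, -16, -34, 6] -> [8, 6] -> [6, 8]
  [22, -16, -32, -18, -33, 35, -4] -> [22, 35] -> [22, 35]
  [-15, -42, 35, 29, 12, 15, 27, 30, 20] -> [35, 29, 12, 15, 27, 30, 20] -> [12, 15, 20, 27, 29, 30, 35]
  [12, 39, -49, 11, 38, -15, -22, -21, -50] -> [12, 39, 11, 38] -> [11, 12, 38, 39]
  [34, -7, -19, -37] -> [34] -> [34]
  probe: [8, 20, 50] -> [8, 20, 50] -> [8, 20, 50]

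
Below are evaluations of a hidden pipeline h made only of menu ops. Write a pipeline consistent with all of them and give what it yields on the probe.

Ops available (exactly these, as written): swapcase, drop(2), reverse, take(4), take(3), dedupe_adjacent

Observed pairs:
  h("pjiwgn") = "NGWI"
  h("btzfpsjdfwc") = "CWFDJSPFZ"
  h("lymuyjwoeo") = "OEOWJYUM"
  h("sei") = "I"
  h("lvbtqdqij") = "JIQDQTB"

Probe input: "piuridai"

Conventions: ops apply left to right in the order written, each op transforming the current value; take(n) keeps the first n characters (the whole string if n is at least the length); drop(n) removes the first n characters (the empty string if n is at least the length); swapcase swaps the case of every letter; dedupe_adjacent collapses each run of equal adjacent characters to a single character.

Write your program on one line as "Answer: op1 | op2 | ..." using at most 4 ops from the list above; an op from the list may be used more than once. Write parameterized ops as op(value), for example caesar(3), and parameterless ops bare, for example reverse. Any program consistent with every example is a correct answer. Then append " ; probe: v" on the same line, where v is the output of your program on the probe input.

drop(2) | swapcase | reverse ; probe: "IADIRU"

Check, running the answer program on each example:
  "pjiwgn" -> "iwgn" -> "IWGN" -> "NGWI"
  "btzfpsjdfwc" -> "zfpsjdfwc" -> "ZFPSJDFWC" -> "CWFDJSPFZ"
  "lymuyjwoeo" -> "muyjwoeo" -> "MUYJWOEO" -> "OEOWJYUM"
  "sei" -> "i" -> "I" -> "I"
  "lvbtqdqij" -> "btqdqij" -> "BTQDQIJ" -> "JIQDQTB"
  probe: "piuridai" -> "uridai" -> "URIDAI" -> "IADIRU"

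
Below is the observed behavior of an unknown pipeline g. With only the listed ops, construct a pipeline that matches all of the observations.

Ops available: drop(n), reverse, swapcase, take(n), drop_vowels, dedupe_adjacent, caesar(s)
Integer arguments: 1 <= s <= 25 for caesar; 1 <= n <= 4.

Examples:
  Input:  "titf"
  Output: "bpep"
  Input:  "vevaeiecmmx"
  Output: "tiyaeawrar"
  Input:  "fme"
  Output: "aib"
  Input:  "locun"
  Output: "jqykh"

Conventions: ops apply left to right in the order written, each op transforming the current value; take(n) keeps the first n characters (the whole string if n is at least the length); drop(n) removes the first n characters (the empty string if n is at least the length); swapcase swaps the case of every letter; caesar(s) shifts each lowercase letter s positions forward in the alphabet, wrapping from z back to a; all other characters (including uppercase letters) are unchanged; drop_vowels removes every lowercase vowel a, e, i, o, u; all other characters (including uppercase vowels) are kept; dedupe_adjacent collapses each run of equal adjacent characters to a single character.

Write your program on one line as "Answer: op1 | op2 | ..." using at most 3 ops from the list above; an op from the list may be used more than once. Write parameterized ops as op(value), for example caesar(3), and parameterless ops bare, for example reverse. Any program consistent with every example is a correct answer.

reverse | caesar(22) | dedupe_adjacent

Check, running the answer program on each example:
  "titf" -> "ftit" -> "bpep" -> "bpep"
  "vevaeiecmmx" -> "xmmceieavev" -> "tiiyaeawrar" -> "tiyaeawrar"
  "fme" -> "emf" -> "aib" -> "aib"
  "locun" -> "nucol" -> "jqykh" -> "jqykh"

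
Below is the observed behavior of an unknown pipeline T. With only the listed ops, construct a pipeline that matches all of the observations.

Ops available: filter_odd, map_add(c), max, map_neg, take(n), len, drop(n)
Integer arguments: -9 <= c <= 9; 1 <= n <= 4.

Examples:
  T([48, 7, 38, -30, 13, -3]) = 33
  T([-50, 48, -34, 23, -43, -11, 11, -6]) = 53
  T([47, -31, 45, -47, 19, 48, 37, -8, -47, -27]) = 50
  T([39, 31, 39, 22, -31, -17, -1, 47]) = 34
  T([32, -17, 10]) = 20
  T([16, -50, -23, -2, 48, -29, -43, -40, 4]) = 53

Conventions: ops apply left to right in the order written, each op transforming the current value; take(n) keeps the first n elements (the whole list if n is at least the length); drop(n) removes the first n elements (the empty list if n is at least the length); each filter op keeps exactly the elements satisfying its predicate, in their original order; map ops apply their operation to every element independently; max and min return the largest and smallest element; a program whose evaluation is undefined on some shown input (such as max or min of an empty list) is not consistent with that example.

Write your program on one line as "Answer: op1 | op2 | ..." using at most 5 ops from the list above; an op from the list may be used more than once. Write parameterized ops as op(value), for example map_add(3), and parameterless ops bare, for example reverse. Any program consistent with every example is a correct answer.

map_add(-9) | map_add(7) | map_neg | map_add(1) | max

Check, running the answer program on each example:
  [48, 7, 38, -30, 13, -3] -> [39, -2, 29, -39, 4, -12] -> [46, 5, 36, -32, 11, -5] -> [-46, -5, -36, 32, -11, 5] -> [-45, -4, -35, 33, -10, 6] -> 33
  [-50, 48, -34, 23, -43, -11, 11, -6] -> [-59, 39, -43, 14, -52, -20, 2, -15] -> [-52, 46, -36, 21, -45, -13, 9, -8] -> [52, -46, 36, -21, 45, 13, -9, 8] -> [53, -45, 37, -20, 46, 14, -8, 9] -> 53
  [47, -31, 45, -47, 19, 48, 37, -8, -47, -27] -> [38, -40, 36, -56, 10, 39, 28, -17, -56, -36] -> [45, -33, 43, -49, 17, 46, 35, -10, -49, -29] -> [-45, 33, -43, 49, -17, -46, -35, 10, 49, 29] -> [-44, 34, -42, 50, -16, -45, -34, 11, 50, 30] -> 50
  [39, 31, 39, 22, -31, -17, -1, 47] -> [30, 22, 30, 13, -40, -26, -10, 38] -> [37, 29, 37, 20, -33, -19, -3, 45] -> [-37, -29, -37, -20, 33, 19, 3, -45] -> [-36, -28, -36, -19, 34, 20, 4, -44] -> 34
  [32, -17, 10] -> [23, -26, 1] -> [30, -19, 8] -> [-30, 19, -8] -> [-29, 20, -7] -> 20
  [16, -50, -23, -2, 48, -29, -43, -40, 4] -> [7, -59, -32, -11, 39, -38, -52, -49, -5] -> [14, -52, -25, -4, 46, -31, -45, -42, 2] -> [-14, 52, 25, 4, -46, 31, 45, 42, -2] -> [-13, 53, 26, 5, -45, 32, 46, 43, -1] -> 53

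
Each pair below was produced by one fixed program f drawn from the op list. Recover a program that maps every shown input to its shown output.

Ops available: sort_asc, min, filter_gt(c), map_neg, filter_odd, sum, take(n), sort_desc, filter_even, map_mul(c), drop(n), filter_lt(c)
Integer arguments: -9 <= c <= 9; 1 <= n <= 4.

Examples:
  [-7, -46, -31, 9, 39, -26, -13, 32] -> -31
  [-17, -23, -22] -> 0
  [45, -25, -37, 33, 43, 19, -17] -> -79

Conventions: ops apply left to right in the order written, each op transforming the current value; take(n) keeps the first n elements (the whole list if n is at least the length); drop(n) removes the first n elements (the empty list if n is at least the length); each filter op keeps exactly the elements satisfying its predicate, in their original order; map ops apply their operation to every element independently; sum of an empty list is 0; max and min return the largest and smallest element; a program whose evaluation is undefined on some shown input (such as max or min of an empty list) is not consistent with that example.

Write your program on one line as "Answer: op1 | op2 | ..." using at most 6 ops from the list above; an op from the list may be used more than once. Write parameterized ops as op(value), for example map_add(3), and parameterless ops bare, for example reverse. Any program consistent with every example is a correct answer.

sort_desc | filter_odd | drop(3) | drop(1) | sum

Check, running the answer program on each example:
  [-7, -46, -31, 9, 39, -26, -13, 32] -> [39, 32, 9, -7, -13, -26, -31, -46] -> [39, 9, -7, -13, -31] -> [-13, -31] -> [-31] -> -31
  [-17, -23, -22] -> [-17, -22, -23] -> [-17, -23] -> [] -> [] -> 0
  [45, -25, -37, 33, 43, 19, -17] -> [45, 43, 33, 19, -17, -25, -37] -> [45, 43, 33, 19, -17, -25, -37] -> [19, -17, -25, -37] -> [-17, -25, -37] -> -79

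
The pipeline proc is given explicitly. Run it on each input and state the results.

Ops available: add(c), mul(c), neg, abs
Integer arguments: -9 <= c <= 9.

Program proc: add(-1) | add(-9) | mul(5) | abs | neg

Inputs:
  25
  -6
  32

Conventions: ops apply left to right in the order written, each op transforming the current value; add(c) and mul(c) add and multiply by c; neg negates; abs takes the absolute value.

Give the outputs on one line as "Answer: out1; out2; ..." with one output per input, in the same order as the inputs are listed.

Execution, op by op:
  25 -> 24 -> 15 -> 75 -> 75 -> -75
  -6 -> -7 -> -16 -> -80 -> 80 -> -80
  32 -> 31 -> 22 -> 110 -> 110 -> -110

-75; -80; -110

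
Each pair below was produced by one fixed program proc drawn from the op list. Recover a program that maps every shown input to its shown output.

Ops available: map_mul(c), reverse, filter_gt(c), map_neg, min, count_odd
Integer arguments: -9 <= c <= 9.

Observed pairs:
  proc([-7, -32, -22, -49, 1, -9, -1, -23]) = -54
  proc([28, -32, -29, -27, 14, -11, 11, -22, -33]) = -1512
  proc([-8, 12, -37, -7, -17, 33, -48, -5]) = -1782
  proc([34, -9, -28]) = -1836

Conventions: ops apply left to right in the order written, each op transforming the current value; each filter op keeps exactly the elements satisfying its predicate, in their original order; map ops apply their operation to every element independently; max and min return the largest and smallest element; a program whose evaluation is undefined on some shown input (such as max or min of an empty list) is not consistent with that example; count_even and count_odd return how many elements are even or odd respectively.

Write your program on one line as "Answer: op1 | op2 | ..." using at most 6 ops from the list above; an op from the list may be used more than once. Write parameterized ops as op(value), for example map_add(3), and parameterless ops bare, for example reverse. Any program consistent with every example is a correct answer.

map_neg | map_mul(-6) | map_neg | map_mul(9) | min

Check, running the answer program on each example:
  [-7, -32, -22, -49, 1, -9, -1, -23] -> [7, 32, 22, 49, -1, 9, 1, 23] -> [-42, -192, -132, -294, 6, -54, -6, -138] -> [42, 192, 132, 294, -6, 54, 6, 138] -> [378, 1728, 1188, 2646, -54, 486, 54, 1242] -> -54
  [28, -32, -29, -27, 14, -11, 11, -22, -33] -> [-28, 32, 29, 27, -14, 11, -11, 22, 33] -> [168, -192, -174, -162, 84, -66, 66, -132, -198] -> [-168, 192, 174, 162, -84, 66, -66, 132, 198] -> [-1512, 1728, 1566, 1458, -756, 594, -594, 1188, 1782] -> -1512
  [-8, 12, -37, -7, -17, 33, -48, -5] -> [8, -12, 37, 7, 17, -33, 48, 5] -> [-48, 72, -222, -42, -102, 198, -288, -30] -> [48, -72, 222, 42, 102, -198, 288, 30] -> [432, -648, 1998, 378, 918, -1782, 2592, 270] -> -1782
  [34, -9, -28] -> [-34, 9, 28] -> [204, -54, -168] -> [-204, 54, 168] -> [-1836, 486, 1512] -> -1836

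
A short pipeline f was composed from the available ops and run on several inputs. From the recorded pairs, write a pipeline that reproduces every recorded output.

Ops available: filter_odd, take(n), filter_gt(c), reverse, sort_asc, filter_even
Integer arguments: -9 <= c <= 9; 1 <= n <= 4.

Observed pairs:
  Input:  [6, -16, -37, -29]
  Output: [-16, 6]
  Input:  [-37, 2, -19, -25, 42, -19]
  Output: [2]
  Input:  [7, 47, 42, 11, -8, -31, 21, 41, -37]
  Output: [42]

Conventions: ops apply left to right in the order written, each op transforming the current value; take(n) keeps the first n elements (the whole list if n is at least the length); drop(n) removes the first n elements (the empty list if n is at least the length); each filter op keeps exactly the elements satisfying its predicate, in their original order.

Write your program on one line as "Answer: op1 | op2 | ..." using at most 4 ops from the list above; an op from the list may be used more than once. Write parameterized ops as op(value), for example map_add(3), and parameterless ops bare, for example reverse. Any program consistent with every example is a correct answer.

take(3) | filter_even | reverse

Check, running the answer program on each example:
  [6, -16, -37, -29] -> [6, -16, -37] -> [6, -16] -> [-16, 6]
  [-37, 2, -19, -25, 42, -19] -> [-37, 2, -19] -> [2] -> [2]
  [7, 47, 42, 11, -8, -31, 21, 41, -37] -> [7, 47, 42] -> [42] -> [42]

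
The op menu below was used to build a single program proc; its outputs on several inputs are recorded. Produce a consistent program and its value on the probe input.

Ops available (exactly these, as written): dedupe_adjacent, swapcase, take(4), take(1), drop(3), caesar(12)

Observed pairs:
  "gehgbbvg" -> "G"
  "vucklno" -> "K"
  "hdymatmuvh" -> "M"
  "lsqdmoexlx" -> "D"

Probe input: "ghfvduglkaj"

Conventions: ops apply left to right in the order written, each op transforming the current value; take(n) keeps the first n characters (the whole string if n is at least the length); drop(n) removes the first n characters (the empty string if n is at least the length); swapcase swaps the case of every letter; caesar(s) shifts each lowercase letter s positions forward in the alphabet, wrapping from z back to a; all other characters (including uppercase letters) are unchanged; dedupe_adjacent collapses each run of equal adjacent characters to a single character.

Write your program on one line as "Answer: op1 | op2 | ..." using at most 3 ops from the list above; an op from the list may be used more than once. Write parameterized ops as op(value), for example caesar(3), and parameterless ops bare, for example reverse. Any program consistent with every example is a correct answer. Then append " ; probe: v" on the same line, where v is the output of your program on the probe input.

swapcase | take(4) | drop(3) ; probe: "V"

Check, running the answer program on each example:
  "gehgbbvg" -> "GEHGBBVG" -> "GEHG" -> "G"
  "vucklno" -> "VUCKLNO" -> "VUCK" -> "K"
  "hdymatmuvh" -> "HDYMATMUVH" -> "HDYM" -> "M"
  "lsqdmoexlx" -> "LSQDMOEXLX" -> "LSQD" -> "D"
  probe: "ghfvduglkaj" -> "GHFVDUGLKAJ" -> "GHFV" -> "V"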